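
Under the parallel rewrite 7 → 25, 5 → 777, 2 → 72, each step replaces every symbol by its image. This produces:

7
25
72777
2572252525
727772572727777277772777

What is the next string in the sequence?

2572252525727772572257225252525722525252572252525

Replace each of the 24 characters of 727772572727777277772777 in place — 25 72 25 25 25 72 777 25 72 25 72 25 25 25 25 72 25 25 25 25 72 25 25 25 — and concatenate.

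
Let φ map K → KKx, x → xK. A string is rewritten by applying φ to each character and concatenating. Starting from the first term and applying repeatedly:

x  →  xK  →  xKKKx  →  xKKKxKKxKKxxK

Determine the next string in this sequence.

xKKKxKKxKKxxKKKxKKxxKKKxKKxxKxKKKx

Applying the rule to each of the 13 symbols of xKKKxKKxKKxxK gives the pieces xK KKx KKx KKx xK KKx KKx xK KKx KKx xK xK KKx, which concatenate to the answer.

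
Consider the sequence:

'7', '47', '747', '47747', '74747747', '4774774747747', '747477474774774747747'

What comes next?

From term 3 onward, concatenate the second-to-last term with the last: 7·47 = 747, 47·747 = 47747, …
Continuing: 4774774747747 · 747477474774774747747 gives term 8.

4774774747747747477474774774747747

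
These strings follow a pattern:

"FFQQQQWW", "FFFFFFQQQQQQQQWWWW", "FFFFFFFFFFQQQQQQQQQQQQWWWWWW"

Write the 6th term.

FFFFFFFFFFFFFFFFFFFFFFQQQQQQQQQQQQQQQQQQQQQQQQWWWWWWWWWWWW

Term n consists of 4n-2 F's, followed by 4n Q's, followed by 2n W's (n = 1, 2, …).
At n = 6 the blocks have lengths 22, 24, 12.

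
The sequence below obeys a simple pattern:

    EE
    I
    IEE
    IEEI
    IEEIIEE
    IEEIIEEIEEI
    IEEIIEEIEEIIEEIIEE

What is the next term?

This is a Fibonacci-style word recurrence s(k) = s(k−1)·s(k−2): e.g. I·EE = IEE.
So term 8 is IEEIIEEIEEIIEEIIEE·IEEIIEEIEEI.

IEEIIEEIEEIIEEIIEEIEEIIEEIEEI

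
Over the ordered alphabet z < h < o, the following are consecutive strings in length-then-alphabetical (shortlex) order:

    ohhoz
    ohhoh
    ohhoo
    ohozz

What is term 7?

ohohz

Advancing 3 positions from ohozz through ohozz → ohozh → ohozo reaches term 7.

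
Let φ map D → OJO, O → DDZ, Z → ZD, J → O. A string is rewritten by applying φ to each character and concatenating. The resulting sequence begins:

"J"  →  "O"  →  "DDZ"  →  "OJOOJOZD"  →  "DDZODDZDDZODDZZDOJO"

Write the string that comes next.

OJOOJOZDDDZOJOOJOZDOJOOJOZDDDZOJOOJOZDZDOJODDZODDZ

Replace each of the 19 characters of DDZODDZDDZODDZZDOJO in place — OJO OJO ZD DDZ OJO OJO ZD OJO OJO ZD DDZ OJO OJO ZD ZD OJO DDZ O DDZ — and concatenate.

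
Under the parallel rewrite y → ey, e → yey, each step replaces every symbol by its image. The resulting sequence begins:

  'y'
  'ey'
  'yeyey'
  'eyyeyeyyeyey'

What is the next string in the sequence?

Rewriting each symbol of eyyeyeyyeyey: e→yey, y→ey, y→ey, e→yey, y→ey, e→yey, y→ey, y→ey, e→yey, y→ey, e→yey, y→ey, which concatenates to yey ey ey yey ey yey ey ey yey ey yey ey.

yeyeyeyyeyeyyeyeyeyyeyeyyeyey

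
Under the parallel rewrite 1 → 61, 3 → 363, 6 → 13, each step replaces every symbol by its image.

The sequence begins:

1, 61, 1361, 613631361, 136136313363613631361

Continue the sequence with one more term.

Rewriting the 21 symbols of 136136313363613631361 one by one yields 61 363 13 61 363 13 363 61 363 363 13 363 13 61 363 13 363 61 363 13 61; concatenated:

613631361363133636136336313363136136313363613631361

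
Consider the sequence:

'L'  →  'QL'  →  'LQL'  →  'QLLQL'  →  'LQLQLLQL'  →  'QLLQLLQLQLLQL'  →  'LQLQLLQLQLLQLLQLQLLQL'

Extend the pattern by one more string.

From term 3 onward, concatenate the second-to-last term with the last: L·QL = LQL, QL·LQL = QLLQL, …
Continuing: QLLQLLQLQLLQL · LQLQLLQLQLLQLLQLQLLQL gives term 8.

QLLQLLQLQLLQLLQLQLLQLQLLQLLQLQLLQL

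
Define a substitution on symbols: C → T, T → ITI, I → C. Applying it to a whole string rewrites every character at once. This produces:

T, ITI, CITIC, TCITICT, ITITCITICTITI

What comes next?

CITICITITCITICTITICITIC

φ(ITITCITICTITI) expands symbol-by-symbol to C ITI C ITI T C ITI C T ITI C ITI C; joining the 13 pieces gives the next term.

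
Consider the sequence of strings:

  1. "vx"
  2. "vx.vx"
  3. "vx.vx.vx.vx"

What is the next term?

vx.vx.vx.vx.vx.vx.vx.vx

Each string is two copies of the previous one joined by '.'.
So the next term is two copies of vx.vx.vx.vx with '.' between the halves.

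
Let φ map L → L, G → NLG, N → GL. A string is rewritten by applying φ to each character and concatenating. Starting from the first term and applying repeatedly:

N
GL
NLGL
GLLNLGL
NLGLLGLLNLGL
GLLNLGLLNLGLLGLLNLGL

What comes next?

Rewriting the 20 symbols of GLLNLGLLNLGLLGLLNLGL one by one yields NLG L L GL L NLG L L GL L NLG L L NLG L L GL L NLG L; concatenated:

NLGLLGLLNLGLLGLLNLGLLNLGLLGLLNLGL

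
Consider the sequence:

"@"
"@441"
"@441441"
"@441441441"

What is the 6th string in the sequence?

Every step adds 441 to the end: s(k+1) = s(k)·441.
From @441441441, 2 further steps: @441441441 → @441441441441 → (answer).

@441441441441441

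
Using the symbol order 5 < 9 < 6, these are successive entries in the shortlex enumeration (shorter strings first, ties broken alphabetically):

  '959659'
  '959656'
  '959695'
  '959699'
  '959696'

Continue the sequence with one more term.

Find the rightmost character of 959696 below 6, bump it to the next letter, and reset everything to its right to 5.

959665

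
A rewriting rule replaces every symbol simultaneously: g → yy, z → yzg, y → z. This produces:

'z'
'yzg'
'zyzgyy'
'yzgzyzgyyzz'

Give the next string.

zyzgyyyzgzyzgyyzzyzgyzg

Expanding yzgzyzgyyzz: y→z, z→yzg, g→yy, z→yzg, y→z, z→yzg, g→yy, y→z, y→z, z→yzg, z→yzg. Concatenated: z yzg yy yzg z yzg yy z z yzg yzg.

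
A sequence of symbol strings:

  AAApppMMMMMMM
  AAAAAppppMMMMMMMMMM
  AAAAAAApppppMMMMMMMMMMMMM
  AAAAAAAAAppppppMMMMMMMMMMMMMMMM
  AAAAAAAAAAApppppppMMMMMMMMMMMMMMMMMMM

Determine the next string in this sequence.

The n-th term is 2n-1 A's then n+1 p's then 3n+1 M's, where the shown terms are n = 2, 3, 4, 5, 6.
Setting n = 7 gives 13, 8, 22 characters in each block.

AAAAAAAAAAAAAppppppppMMMMMMMMMMMMMMMMMMMMMM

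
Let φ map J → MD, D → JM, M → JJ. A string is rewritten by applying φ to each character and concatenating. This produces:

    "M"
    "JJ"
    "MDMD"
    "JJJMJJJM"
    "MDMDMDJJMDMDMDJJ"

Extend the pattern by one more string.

Rewriting the 16 symbols of MDMDMDJJMDMDMDJJ one by one yields JJ JM JJ JM JJ JM MD MD JJ JM JJ JM JJ JM MD MD; concatenated:

JJJMJJJMJJJMMDMDJJJMJJJMJJJMMDMD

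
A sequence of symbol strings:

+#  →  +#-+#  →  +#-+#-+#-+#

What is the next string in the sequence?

Every step duplicates the string with '-' between the halves.
Doubling +#-+#-+#-+# with '-' between the halves:

+#-+#-+#-+#-+#-+#-+#-+#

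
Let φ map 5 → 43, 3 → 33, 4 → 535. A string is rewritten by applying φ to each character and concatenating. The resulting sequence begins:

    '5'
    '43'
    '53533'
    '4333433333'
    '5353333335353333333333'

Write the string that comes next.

Applying the rule to each of the 22 symbols of 5353333335353333333333 gives the pieces 43 33 43 33 33 33 33 33 33 43 33 43 33 33 33 33 33 33 33 33 33 33, which concatenate to the answer.

43334333333333333343334333333333333333333333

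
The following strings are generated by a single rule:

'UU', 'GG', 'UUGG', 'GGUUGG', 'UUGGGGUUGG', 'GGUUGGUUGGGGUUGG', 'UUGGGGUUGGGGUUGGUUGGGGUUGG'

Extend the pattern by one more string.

GGUUGGUUGGGGUUGGUUGGGGUUGGGGUUGGUUGGGGUUGG

This is a Fibonacci-style word recurrence s(k) = s(k−2)·s(k−1): e.g. UU·GG = UUGG.
So term 8 is GGUUGGUUGGGGUUGG·UUGGGGUUGGGGUUGGUUGGGGUUGG.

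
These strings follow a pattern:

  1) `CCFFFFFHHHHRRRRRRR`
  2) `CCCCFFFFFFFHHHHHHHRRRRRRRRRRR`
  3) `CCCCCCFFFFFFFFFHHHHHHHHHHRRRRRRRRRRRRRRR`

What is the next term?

The n-th term is 2n C's then 2n+3 F's then 3n+1 H's then 4n+3 R's (n = 1, 2, …).
For the next term, n = 4, so the run lengths are 8, 11, 13, 19.

CCCCCCCCFFFFFFFFFFFHHHHHHHHHHHHHRRRRRRRRRRRRRRRRRRR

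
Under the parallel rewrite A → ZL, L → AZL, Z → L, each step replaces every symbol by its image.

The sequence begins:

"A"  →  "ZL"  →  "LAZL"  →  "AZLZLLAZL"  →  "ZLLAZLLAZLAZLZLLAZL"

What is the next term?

Replace each of the 19 characters of ZLLAZLLAZLAZLZLLAZL in place — L AZL AZL ZL L AZL AZL ZL L AZL ZL L AZL L AZL AZL ZL L AZL — and concatenate.

LAZLAZLZLLAZLAZLZLLAZLZLLAZLLAZLAZLZLLAZL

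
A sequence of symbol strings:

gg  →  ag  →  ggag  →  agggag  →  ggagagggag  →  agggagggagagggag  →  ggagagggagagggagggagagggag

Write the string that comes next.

agggagggagagggagggagagggagagggagggagagggag

Each term (from the third on) is the two preceding terms concatenated in order: term 3 = gg·ag = ggag.
So term 8 is agggagggagagggag·ggagagggagagggagggagagggag.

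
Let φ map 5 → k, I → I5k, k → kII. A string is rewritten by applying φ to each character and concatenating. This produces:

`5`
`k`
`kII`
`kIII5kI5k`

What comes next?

kIII5kI5kI5kkkIII5kkkII

Expanding kIII5kI5k: k→kII, I→I5k, I→I5k, I→I5k, 5→k, k→kII, I→I5k, 5→k, k→kII. Concatenated: kII I5k I5k I5k k kII I5k k kII.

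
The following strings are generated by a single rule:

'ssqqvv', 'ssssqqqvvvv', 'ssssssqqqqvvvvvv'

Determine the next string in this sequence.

Term n consists of 2n s's, followed by n+1 q's, followed by 2n v's (n = 1, 2, …).
For the next term, n = 4, so the run lengths are 8, 5, 8.

ssssssssqqqqqvvvvvvvv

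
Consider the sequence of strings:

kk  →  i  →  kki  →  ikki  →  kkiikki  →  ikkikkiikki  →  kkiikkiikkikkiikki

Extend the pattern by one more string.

This is a Fibonacci-style word recurrence s(k) = s(k−2)·s(k−1): e.g. kk·i = kki.
So term 8 is ikkikkiikki·kkiikkiikkikkiikki.

ikkikkiikkikkiikkiikkikkiikki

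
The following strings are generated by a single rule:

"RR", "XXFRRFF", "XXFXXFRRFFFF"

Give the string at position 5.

s(k+1) = XXF·s(k)·FF, so each term gains XXF as a prefix and FF as a suffix.
From XXFXXFRRFFFF, 2 further steps: XXFXXFRRFFFF → XXFXXFXXFRRFFFFFF → (answer).

XXFXXFXXFXXFRRFFFFFFFF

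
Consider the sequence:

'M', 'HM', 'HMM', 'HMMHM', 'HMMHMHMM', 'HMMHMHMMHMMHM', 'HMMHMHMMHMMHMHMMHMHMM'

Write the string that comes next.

This is a Fibonacci-style word recurrence s(k) = s(k−1)·s(k−2): e.g. HM·M = HMM.
The next term joins HMMHMHMMHMMHMHMMHMHMM and HMMHMHMMHMMHM.

HMMHMHMMHMMHMHMMHMHMMHMMHMHMMHMMHM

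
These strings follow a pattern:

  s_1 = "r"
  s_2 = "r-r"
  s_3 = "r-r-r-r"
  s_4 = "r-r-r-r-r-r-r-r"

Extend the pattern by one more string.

Every step duplicates the string with '-' between the halves.
So the next term is two copies of r-r-r-r-r-r-r-r with '-' between the halves.

r-r-r-r-r-r-r-r-r-r-r-r-r-r-r-r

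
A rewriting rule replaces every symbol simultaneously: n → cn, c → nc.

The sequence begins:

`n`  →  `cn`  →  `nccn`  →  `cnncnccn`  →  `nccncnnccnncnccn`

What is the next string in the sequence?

Applying the rule to each of the 16 symbols of nccncnnccnncnccn gives the pieces cn nc nc cn nc cn cn nc nc cn cn nc cn nc nc cn, which concatenate to the answer.

cnncnccnnccncnncnccncnnccnncnccn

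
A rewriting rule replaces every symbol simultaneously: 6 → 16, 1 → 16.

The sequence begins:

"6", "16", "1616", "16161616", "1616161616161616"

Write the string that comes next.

φ(1616161616161616) expands symbol-by-symbol to 16 16 16 16 16 16 16 16 16 16 16 16 16 16 16 16; joining the 16 pieces gives the next term.

16161616161616161616161616161616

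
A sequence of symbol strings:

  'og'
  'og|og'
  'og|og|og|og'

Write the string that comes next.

Every step duplicates the string with '|' between the halves.
Doubling og|og|og|og with '|' between the halves:

og|og|og|og|og|og|og|og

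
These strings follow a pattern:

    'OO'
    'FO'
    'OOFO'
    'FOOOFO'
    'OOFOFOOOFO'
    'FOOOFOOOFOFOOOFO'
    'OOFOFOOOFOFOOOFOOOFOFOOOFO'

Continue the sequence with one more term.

This is a Fibonacci-style word recurrence s(k) = s(k−2)·s(k−1): e.g. OO·FO = OOFO.
The next term joins FOOOFOOOFOFOOOFO and OOFOFOOOFOFOOOFOOOFOFOOOFO.

FOOOFOOOFOFOOOFOOOFOFOOOFOFOOOFOOOFOFOOOFO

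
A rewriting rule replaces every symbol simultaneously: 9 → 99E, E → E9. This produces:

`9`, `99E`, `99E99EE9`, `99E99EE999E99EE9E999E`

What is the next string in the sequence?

99E99EE999E99EE9E999E99E99EE999E99EE9E999EE999E99E99EE9

Replace each of the 21 characters of 99E99EE999E99EE9E999E in place — 99E 99E E9 99E 99E E9 E9 99E 99E 99E E9 99E 99E E9 E9 99E E9 99E 99E 99E E9 — and concatenate.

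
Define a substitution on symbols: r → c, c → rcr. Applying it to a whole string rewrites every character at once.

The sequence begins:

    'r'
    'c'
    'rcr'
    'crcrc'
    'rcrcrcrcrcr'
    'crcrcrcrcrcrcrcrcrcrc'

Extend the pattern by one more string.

rcrcrcrcrcrcrcrcrcrcrcrcrcrcrcrcrcrcrcrcrcr

φ(crcrcrcrcrcrcrcrcrcrc) expands symbol-by-symbol to rcr c rcr c rcr c rcr c rcr c rcr c rcr c rcr c rcr c rcr c rcr; joining the 21 pieces gives the next term.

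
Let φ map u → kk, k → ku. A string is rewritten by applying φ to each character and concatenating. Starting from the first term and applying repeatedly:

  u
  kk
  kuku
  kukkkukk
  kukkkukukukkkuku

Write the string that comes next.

Replace each of the 16 characters of kukkkukukukkkuku in place — ku kk ku ku ku kk ku kk ku kk ku ku ku kk ku kk — and concatenate.

kukkkukukukkkukkkukkkukukukkkukk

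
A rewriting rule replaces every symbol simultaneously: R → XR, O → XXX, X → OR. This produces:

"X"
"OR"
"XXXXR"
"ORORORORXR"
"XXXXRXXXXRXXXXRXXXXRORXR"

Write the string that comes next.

φ(XXXXRXXXXRXXXXRXXXXRORXR) expands symbol-by-symbol to OR OR OR OR XR OR OR OR OR XR OR OR OR OR XR OR OR OR OR XR XXX XR OR XR; joining the 24 pieces gives the next term.

ORORORORXRORORORORXRORORORORXRORORORORXRXXXXRORXR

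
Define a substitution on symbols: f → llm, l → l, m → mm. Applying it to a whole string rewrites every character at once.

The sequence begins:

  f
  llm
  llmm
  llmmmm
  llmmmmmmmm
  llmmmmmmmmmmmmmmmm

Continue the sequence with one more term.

llmmmmmmmmmmmmmmmmmmmmmmmmmmmmmmmm

Replace each of the 18 characters of llmmmmmmmmmmmmmmmm in place — l l mm mm mm mm mm mm mm mm mm mm mm mm mm mm mm mm — and concatenate.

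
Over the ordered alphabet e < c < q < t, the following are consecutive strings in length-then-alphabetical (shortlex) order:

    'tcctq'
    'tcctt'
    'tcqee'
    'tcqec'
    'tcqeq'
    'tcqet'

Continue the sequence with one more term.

tcqce

Find the rightmost character of tcqet below t, bump it to the next letter, and reset everything to its right to e.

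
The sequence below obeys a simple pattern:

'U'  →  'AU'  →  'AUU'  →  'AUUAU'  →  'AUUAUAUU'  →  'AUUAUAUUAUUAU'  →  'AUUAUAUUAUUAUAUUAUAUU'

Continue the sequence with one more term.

AUUAUAUUAUUAUAUUAUAUUAUUAUAUUAUUAU

Each term (from the third on) is the previous term followed by the one before it: term 3 = AU·U = AUU.
So term 8 is AUUAUAUUAUUAUAUUAUAUU·AUUAUAUUAUUAU.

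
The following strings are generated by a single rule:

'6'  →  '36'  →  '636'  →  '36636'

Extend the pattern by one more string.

63636636

This is a Fibonacci-style word recurrence s(k) = s(k−2)·s(k−1): e.g. 6·36 = 636.
The next term joins 636 and 36636.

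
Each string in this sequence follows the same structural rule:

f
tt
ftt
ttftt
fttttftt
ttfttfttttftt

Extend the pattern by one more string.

From term 3 onward, concatenate the second-to-last term with the last: f·tt = ftt, tt·ftt = ttftt, …
Continuing: fttttftt · ttfttfttttftt gives term 7.

fttttfttttfttfttttftt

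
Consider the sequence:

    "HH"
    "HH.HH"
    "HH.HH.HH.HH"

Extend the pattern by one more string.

HH.HH.HH.HH.HH.HH.HH.HH

s(k+1) = s(k)·.·s(k) — each term doubles the last with '.' between the halves.
So the next term is two copies of HH.HH.HH.HH with '.' between the halves.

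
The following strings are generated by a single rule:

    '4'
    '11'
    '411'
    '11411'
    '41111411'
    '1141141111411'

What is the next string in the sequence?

411114111141141111411

This is a Fibonacci-style word recurrence s(k) = s(k−2)·s(k−1): e.g. 4·11 = 411.
Continuing: 41111411 · 1141141111411 gives term 7.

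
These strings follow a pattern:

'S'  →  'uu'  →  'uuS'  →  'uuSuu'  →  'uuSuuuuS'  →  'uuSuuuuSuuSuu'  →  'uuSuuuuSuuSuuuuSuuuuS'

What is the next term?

This is a Fibonacci-style word recurrence s(k) = s(k−1)·s(k−2): e.g. uu·S = uuS.
The next term joins uuSuuuuSuuSuuuuSuuuuS and uuSuuuuSuuSuu.

uuSuuuuSuuSuuuuSuuuuSuuSuuuuSuuSuu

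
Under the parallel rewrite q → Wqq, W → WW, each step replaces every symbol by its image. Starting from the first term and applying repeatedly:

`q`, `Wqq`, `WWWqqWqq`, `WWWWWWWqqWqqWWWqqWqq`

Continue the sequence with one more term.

φ(WWWWWWWqqWqqWWWqqWqq) expands symbol-by-symbol to WW WW WW WW WW WW WW Wqq Wqq WW Wqq Wqq WW WW WW Wqq Wqq WW Wqq Wqq; joining the 20 pieces gives the next term.

WWWWWWWWWWWWWWWqqWqqWWWqqWqqWWWWWWWqqWqqWWWqqWqq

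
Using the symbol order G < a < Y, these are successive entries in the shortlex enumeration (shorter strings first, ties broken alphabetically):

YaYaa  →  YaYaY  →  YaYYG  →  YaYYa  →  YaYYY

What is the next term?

YYGGG

Treat YaYYY as a base-3 numeral over the given alphabet and add one, carrying through any trailing Y's.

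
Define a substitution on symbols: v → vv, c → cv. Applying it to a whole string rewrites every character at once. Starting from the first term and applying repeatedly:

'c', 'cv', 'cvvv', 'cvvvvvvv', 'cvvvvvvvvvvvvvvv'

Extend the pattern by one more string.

Applying the rule to each of the 16 symbols of cvvvvvvvvvvvvvvv gives the pieces cv vv vv vv vv vv vv vv vv vv vv vv vv vv vv vv, which concatenate to the answer.

cvvvvvvvvvvvvvvvvvvvvvvvvvvvvvvv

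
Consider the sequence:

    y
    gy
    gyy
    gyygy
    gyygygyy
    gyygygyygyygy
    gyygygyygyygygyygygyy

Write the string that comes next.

gyygygyygyygygyygygyygyygygyygyygy

This is a Fibonacci-style word recurrence s(k) = s(k−1)·s(k−2): e.g. gy·y = gyy.
So term 8 is gyygygyygyygygyygygyy·gyygygyygyygy.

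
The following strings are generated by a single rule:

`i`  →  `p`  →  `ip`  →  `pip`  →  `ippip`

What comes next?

pipippip

This is a Fibonacci-style word recurrence s(k) = s(k−2)·s(k−1): e.g. i·p = ip.
Continuing: pip · ippip gives term 6.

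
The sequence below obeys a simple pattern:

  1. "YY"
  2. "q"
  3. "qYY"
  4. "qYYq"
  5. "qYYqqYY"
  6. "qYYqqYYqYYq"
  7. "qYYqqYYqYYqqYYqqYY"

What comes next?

qYYqqYYqYYqqYYqqYYqYYqqYYqYYq

From term 3 onward, concatenate the last term with the second-to-last: q·YY = qYY, qYY·q = qYYq, …
So term 8 is qYYqqYYqYYqqYYqqYY·qYYqqYYqYYq.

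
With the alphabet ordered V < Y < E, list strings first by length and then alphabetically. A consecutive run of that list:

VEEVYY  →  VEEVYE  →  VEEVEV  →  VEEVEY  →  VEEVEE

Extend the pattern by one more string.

Find the rightmost character of VEEVEE below E, bump it to the next letter, and reset everything to its right to V.

VEEYVV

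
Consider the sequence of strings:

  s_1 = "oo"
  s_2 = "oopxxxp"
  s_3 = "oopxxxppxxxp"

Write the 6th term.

oopxxxppxxxppxxxppxxxppxxxp

The strings grow by a fixed suffix pxxxp each time.
From oopxxxppxxxp, 3 further steps: oopxxxppxxxp → oopxxxppxxxppxxxp → oopxxxppxxxppxxxppxxxp → (answer).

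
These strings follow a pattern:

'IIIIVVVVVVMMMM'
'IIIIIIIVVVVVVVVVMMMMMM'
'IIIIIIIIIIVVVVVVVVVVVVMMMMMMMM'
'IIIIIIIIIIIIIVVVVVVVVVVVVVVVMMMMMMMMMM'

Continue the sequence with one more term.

Reading off run lengths: I runs 4, 7, 10, 13; V runs 6, 9, 12, 15; M runs 4, 6, 8, 10 — each is linear in n, where the shown terms are n = 2, 3, 4, 5.
For the next term, n = 6, so the run lengths are 16, 18, 12.

IIIIIIIIIIIIIIIIVVVVVVVVVVVVVVVVVVMMMMMMMMMMMM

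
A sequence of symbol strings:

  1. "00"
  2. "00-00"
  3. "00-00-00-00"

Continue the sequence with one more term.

00-00-00-00-00-00-00-00

s(k+1) = s(k)·-·s(k) — each term doubles the last with '-' between the halves.
One more doubling of 00-00-00-00 gives the answer.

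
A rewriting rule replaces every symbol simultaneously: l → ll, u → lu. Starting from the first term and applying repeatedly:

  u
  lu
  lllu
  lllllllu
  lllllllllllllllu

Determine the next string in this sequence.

lllllllllllllllllllllllllllllllu

φ(lllllllllllllllu) expands symbol-by-symbol to ll ll ll ll ll ll ll ll ll ll ll ll ll ll ll lu; joining the 16 pieces gives the next term.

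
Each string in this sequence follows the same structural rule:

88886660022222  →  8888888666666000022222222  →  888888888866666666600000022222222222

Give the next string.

The n-th term is 3n+1 8's then 3n 6's then 2n 0's then 3n+2 2's (n = 1, 2, …).
At n = 4 the blocks have lengths 13, 12, 8, 14.

88888888888886666666666660000000022222222222222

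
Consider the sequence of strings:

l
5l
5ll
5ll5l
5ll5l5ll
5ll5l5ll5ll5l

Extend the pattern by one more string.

5ll5l5ll5ll5l5ll5l5ll

Each term (from the third on) is the previous term followed by the one before it: term 3 = 5l·l = 5ll.
So term 7 is 5ll5l5ll5ll5l·5ll5l5ll.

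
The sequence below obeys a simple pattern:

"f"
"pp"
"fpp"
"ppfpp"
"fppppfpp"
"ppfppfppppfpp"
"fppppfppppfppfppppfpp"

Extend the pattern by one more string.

ppfppfppppfppfppppfppppfppfppppfpp

This is a Fibonacci-style word recurrence s(k) = s(k−2)·s(k−1): e.g. f·pp = fpp.
The next term joins ppfppfppppfpp and fppppfppppfppfppppfpp.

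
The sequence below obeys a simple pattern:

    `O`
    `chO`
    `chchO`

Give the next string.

Every step adds ch at the front: s(k+1) = ch·s(k).
Applying this once more to chchO:

chchchO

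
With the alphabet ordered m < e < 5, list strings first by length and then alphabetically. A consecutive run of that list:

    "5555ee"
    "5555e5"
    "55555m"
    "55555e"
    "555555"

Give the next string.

After 555555 the length-6 strings are exhausted; the first length-7 string is 7 copies of m.

mmmmmmm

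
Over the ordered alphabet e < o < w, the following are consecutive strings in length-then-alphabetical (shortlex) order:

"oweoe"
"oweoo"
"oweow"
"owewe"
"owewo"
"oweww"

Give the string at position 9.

owoew

Stepping forward 3 times from oweww: oweww → owoee → owoeo, then the target.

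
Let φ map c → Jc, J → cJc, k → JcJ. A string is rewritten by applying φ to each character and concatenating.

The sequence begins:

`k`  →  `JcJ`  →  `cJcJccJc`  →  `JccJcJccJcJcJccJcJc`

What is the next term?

Applying the rule to each of the 19 symbols of JccJcJccJcJcJccJcJc gives the pieces cJc Jc Jc cJc Jc cJc Jc Jc cJc Jc cJc Jc cJc Jc Jc cJc Jc cJc Jc, which concatenate to the answer.

cJcJcJccJcJccJcJcJccJcJccJcJccJcJcJccJcJccJcJc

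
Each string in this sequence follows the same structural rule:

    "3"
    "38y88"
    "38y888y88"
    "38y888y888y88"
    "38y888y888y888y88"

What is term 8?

Every step adds 8y88 to the end: s(k+1) = s(k)·8y88.
From 38y888y888y888y88, 3 further steps: 38y888y888y888y88 → 38y888y888y888y888y88 → 38y888y888y888y888y888y88 → (answer).

38y888y888y888y888y888y888y88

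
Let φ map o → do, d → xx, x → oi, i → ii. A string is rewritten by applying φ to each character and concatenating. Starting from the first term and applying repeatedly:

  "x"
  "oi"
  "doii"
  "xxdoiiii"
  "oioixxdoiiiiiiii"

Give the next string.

Replace each of the 16 characters of oioixxdoiiiiiiii in place — do ii do ii oi oi xx do ii ii ii ii ii ii ii ii — and concatenate.

doiidoiioioixxdoiiiiiiiiiiiiiiii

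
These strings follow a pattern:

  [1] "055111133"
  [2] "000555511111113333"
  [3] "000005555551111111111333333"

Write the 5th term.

000000000555555555511111111111111113333333333

Reading off run lengths: 0 runs 1, 3, 5; 5 runs 2, 4, 6; 1 runs 4, 7, 10; 3 runs 2, 4, 6 — each is linear in n (n = 1, 2, …).
Setting n = 5 gives 9, 10, 16, 10 characters in each block.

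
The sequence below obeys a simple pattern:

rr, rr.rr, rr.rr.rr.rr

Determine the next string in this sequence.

Each string is two copies of the previous one joined by '.'.
So the next term is two copies of rr.rr.rr.rr with '.' between the halves.

rr.rr.rr.rr.rr.rr.rr.rr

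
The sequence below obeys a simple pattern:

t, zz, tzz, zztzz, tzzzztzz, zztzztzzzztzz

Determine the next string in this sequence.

tzzzztzzzztzztzzzztzz

From term 3 onward, concatenate the second-to-last term with the last: t·zz = tzz, zz·tzz = zztzz, …
Continuing: tzzzztzz · zztzztzzzztzz gives term 7.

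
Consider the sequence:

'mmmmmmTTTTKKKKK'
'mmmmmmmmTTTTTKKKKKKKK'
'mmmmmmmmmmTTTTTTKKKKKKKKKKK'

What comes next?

mmmmmmmmmmmmTTTTTTTKKKKKKKKKKKKKK

Reading off run lengths: m runs 6, 8, 10; T runs 4, 5, 6; K runs 5, 8, 11 — each is linear in n, where the shown terms are n = 2, 3, 4.
At n = 5 the blocks have lengths 12, 7, 14.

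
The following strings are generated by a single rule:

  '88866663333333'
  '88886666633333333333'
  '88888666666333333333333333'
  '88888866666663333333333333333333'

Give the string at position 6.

88888888666666666333333333333333333333333333

Term n consists of n+1 8's, followed by n+2 6's, followed by 4n-1 3's, where the shown terms are n = 2, 3, 4, 5.
Setting n = 7 gives 8, 9, 27 characters in each block.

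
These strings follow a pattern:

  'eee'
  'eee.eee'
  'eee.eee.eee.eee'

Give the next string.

s(k+1) = s(k)·.·s(k) — each term doubles the last with '.' between the halves.
So the next term is two copies of eee.eee.eee.eee with '.' between the halves.

eee.eee.eee.eee.eee.eee.eee.eee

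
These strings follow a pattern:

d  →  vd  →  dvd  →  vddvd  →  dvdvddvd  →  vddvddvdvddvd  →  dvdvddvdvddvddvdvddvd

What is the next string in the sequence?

vddvddvdvddvddvdvddvdvddvddvdvddvd

This is a Fibonacci-style word recurrence s(k) = s(k−2)·s(k−1): e.g. d·vd = dvd.
So term 8 is vddvddvdvddvd·dvdvddvdvddvddvdvddvd.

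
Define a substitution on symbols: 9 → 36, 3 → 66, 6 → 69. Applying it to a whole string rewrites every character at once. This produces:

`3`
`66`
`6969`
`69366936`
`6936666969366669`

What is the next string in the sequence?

69366669696969366936666969696936

Applying the rule to each of the 16 symbols of 6936666969366669 gives the pieces 69 36 66 69 69 69 69 36 69 36 66 69 69 69 69 36, which concatenate to the answer.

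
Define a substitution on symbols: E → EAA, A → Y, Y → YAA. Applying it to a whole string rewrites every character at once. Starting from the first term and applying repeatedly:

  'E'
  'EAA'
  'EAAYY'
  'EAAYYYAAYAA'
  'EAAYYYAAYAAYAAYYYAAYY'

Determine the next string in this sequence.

EAAYYYAAYAAYAAYYYAAYYYAAYYYAAYAAYAAYYYAAYAA

Replace each of the 21 characters of EAAYYYAAYAAYAAYYYAAYY in place — EAA Y Y YAA YAA YAA Y Y YAA Y Y YAA Y Y YAA YAA YAA Y Y YAA YAA — and concatenate.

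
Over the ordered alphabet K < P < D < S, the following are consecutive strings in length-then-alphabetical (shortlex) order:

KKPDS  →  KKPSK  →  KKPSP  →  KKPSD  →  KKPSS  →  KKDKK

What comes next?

Treat KKDKK as a base-4 numeral over the given alphabet and add one, carrying through any trailing S's.

KKDKP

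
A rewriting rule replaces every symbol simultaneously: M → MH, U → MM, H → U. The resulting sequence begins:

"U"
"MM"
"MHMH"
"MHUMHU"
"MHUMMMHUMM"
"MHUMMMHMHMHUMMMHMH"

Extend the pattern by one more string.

Replace each of the 18 characters of MHUMMMHMHMHUMMMHMH in place — MH U MM MH MH MH U MH U MH U MM MH MH MH U MH U — and concatenate.

MHUMMMHMHMHUMHUMHUMMMHMHMHUMHU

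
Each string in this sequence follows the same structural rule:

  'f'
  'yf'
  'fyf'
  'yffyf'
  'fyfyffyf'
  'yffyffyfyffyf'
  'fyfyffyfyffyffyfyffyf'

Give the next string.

From term 3 onward, concatenate the second-to-last term with the last: f·yf = fyf, yf·fyf = yffyf, …
The next term joins yffyffyfyffyf and fyfyffyfyffyffyfyffyf.

yffyffyfyffyffyfyffyfyffyffyfyffyf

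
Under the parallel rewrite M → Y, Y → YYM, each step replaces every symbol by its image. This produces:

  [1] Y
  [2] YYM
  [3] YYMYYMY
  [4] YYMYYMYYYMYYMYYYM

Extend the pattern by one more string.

Applying the rule to each of the 17 symbols of YYMYYMYYYMYYMYYYM gives the pieces YYM YYM Y YYM YYM Y YYM YYM YYM Y YYM YYM Y YYM YYM YYM Y, which concatenate to the answer.

YYMYYMYYYMYYMYYYMYYMYYMYYYMYYMYYYMYYMYYMY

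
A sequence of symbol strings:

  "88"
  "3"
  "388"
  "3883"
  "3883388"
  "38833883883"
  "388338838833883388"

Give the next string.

38833883883388338838833883883

This is a Fibonacci-style word recurrence s(k) = s(k−1)·s(k−2): e.g. 3·88 = 388.
Continuing: 388338838833883388 · 38833883883 gives term 8.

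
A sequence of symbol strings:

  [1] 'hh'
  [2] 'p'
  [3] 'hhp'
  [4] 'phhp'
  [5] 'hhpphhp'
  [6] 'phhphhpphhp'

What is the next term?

This is a Fibonacci-style word recurrence s(k) = s(k−2)·s(k−1): e.g. hh·p = hhp.
The next term joins hhpphhp and phhphhpphhp.

hhpphhpphhphhpphhp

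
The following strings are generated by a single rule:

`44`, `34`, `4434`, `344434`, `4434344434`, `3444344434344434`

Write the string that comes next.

44343444343444344434344434

Each term (from the third on) is the two preceding terms concatenated in order: term 3 = 44·34 = 4434.
The next term joins 4434344434 and 3444344434344434.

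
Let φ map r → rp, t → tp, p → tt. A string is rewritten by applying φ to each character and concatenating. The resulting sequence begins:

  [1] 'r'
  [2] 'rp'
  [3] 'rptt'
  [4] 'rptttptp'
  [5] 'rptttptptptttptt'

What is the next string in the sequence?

φ(rptttptptptttptt) expands symbol-by-symbol to rp tt tp tp tp tt tp tt tp tt tp tp tp tt tp tp; joining the 16 pieces gives the next term.

rptttptptptttptttptttptptptttptp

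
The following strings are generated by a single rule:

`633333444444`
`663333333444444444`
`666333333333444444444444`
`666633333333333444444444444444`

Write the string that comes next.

Reading off run lengths: 6 runs 1, 2, 3, 4; 3 runs 5, 7, 9, 11; 4 runs 6, 9, 12, 15 — each is linear in n, where the shown terms are n = 2, 3, 4, 5.
For the next term, n = 6, so the run lengths are 5, 13, 18.

666663333333333333444444444444444444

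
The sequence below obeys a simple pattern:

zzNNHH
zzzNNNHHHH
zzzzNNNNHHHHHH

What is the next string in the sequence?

The n-th term is n+1 z's then n+1 N's then 2n H's (n = 1, 2, …).
Setting n = 4 gives 5, 5, 8 characters in each block.

zzzzzNNNNNHHHHHHHH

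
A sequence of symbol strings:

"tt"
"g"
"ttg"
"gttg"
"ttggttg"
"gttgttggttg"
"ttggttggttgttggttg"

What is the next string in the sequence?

gttgttggttgttggttggttgttggttg

From term 3 onward, concatenate the second-to-last term with the last: tt·g = ttg, g·ttg = gttg, …
Continuing: gttgttggttg · ttggttggttgttggttg gives term 8.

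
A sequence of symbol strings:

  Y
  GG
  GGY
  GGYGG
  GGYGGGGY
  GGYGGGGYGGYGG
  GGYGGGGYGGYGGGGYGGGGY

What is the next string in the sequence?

From term 3 onward, concatenate the last term with the second-to-last: GG·Y = GGY, GGY·GG = GGYGG, …
The next term joins GGYGGGGYGGYGGGGYGGGGY and GGYGGGGYGGYGG.

GGYGGGGYGGYGGGGYGGGGYGGYGGGGYGGYGG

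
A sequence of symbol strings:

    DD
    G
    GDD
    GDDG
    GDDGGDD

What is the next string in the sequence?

GDDGGDDGDDG

From term 3 onward, concatenate the last term with the second-to-last: G·DD = GDD, GDD·G = GDDG, …
So term 6 is GDDGGDD·GDDG.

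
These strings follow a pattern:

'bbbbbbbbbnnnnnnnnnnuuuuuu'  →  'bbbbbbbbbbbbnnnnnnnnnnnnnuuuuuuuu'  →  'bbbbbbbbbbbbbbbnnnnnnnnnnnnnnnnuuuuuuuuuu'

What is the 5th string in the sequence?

bbbbbbbbbbbbbbbbbbbbbnnnnnnnnnnnnnnnnnnnnnnuuuuuuuuuuuuuu

Reading off run lengths: b runs 9, 12, 15; n runs 10, 13, 16; u runs 6, 8, 10 — each is linear in n, where the shown terms are n = 3, 4, 5.
Setting n = 7 gives 21, 22, 14 characters in each block.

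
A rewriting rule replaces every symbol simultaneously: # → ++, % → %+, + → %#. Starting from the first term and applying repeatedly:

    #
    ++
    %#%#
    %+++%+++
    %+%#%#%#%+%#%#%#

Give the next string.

%+%#%+++%+++%+++%+%#%+++%+++%+++

φ(%+%#%#%#%+%#%#%#) expands symbol-by-symbol to %+ %# %+ ++ %+ ++ %+ ++ %+ %# %+ ++ %+ ++ %+ ++; joining the 16 pieces gives the next term.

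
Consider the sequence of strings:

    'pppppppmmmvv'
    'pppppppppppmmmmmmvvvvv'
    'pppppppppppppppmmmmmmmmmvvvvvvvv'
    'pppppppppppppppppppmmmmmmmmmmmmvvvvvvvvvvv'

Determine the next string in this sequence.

Reading off run lengths: p runs 7, 11, 15, 19; m runs 3, 6, 9, 12; v runs 2, 5, 8, 11 — each is linear in n (n = 1, 2, …).
At n = 5 the blocks have lengths 23, 15, 14.

pppppppppppppppppppppppmmmmmmmmmmmmmmmvvvvvvvvvvvvvv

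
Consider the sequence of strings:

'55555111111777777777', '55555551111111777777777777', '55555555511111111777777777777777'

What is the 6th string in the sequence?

55555555555555511111111111777777777777777777777777

Reading off run lengths: 5 runs 5, 7, 9; 1 runs 6, 7, 8; 7 runs 9, 12, 15 — each is linear in n, where the shown terms are n = 3, 4, 5.
Setting n = 8 gives 15, 11, 24 characters in each block.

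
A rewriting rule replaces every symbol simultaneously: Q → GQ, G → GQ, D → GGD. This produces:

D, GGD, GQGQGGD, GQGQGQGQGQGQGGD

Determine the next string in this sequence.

Rewriting the 15 symbols of GQGQGQGQGQGQGGD one by one yields GQ GQ GQ GQ GQ GQ GQ GQ GQ GQ GQ GQ GQ GQ GGD; concatenated:

GQGQGQGQGQGQGQGQGQGQGQGQGQGQGGD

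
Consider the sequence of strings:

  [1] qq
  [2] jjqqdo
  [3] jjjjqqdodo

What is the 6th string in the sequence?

Each term wraps the previous one in jj on the left and do on the right.
From jjjjqqdodo, 3 further steps: jjjjqqdodo → jjjjjjqqdododo → jjjjjjjjqqdodododo → (answer).

jjjjjjjjjjqqdododododo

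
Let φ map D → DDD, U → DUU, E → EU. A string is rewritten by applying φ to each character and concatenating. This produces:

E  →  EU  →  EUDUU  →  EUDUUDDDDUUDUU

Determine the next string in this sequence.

Rewriting the 14 symbols of EUDUUDDDDUUDUU one by one yields EU DUU DDD DUU DUU DDD DDD DDD DDD DUU DUU DDD DUU DUU; concatenated:

EUDUUDDDDUUDUUDDDDDDDDDDDDDUUDUUDDDDUUDUU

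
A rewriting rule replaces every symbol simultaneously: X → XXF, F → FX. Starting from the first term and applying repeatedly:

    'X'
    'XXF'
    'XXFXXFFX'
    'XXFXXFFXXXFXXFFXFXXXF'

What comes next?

Rewriting the 21 symbols of XXFXXFFXXXFXXFFXFXXXF one by one yields XXF XXF FX XXF XXF FX FX XXF XXF XXF FX XXF XXF FX FX XXF FX XXF XXF XXF FX; concatenated:

XXFXXFFXXXFXXFFXFXXXFXXFXXFFXXXFXXFFXFXXXFFXXXFXXFXXFFX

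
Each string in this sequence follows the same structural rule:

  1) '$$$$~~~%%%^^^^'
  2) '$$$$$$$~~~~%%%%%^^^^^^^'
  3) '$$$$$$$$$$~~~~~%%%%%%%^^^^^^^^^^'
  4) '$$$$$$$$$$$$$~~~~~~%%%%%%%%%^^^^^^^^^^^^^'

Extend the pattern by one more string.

Each string has the form $^{3n+1} ~^{n+2} %^{2n+1} ^^{3n+1} (n = 1, 2, …).
For the next term, n = 5, so the run lengths are 16, 7, 11, 16.

$$$$$$$$$$$$$$$$~~~~~~~%%%%%%%%%%%^^^^^^^^^^^^^^^^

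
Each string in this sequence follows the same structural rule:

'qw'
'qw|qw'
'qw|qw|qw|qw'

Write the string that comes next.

qw|qw|qw|qw|qw|qw|qw|qw

s(k+1) = s(k)·|·s(k) — each term doubles the last with '|' between the halves.
So the next term is two copies of qw|qw|qw|qw with '|' between the halves.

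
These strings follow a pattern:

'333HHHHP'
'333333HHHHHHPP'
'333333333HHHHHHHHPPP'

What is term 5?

The n-th term is 3n 3's then 2n+2 H's then n P's (n = 1, 2, …).
Setting n = 5 gives 15, 12, 5 characters in each block.

333333333333333HHHHHHHHHHHHPPPPP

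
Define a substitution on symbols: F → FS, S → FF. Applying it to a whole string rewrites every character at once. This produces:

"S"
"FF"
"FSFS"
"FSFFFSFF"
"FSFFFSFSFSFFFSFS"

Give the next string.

Replace each of the 16 characters of FSFFFSFSFSFFFSFS in place — FS FF FS FS FS FF FS FF FS FF FS FS FS FF FS FF — and concatenate.

FSFFFSFSFSFFFSFFFSFFFSFSFSFFFSFF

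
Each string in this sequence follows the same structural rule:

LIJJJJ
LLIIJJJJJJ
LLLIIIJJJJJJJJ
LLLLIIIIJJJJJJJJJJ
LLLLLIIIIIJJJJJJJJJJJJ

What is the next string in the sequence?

The n-th term is n-1 L's then n-1 I's then 2n J's, where the shown terms are n = 2, 3, 4, 5, 6.
For the next term, n = 7, so the run lengths are 6, 6, 14.

LLLLLLIIIIIIJJJJJJJJJJJJJJ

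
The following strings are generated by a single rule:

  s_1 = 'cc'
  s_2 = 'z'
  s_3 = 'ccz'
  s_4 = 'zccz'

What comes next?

cczzccz

From term 3 onward, concatenate the second-to-last term with the last: cc·z = ccz, z·ccz = zccz, …
So term 5 is ccz·zccz.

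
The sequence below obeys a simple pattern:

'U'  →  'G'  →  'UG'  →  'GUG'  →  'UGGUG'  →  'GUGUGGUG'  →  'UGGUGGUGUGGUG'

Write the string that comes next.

GUGUGGUGUGGUGGUGUGGUG

Each term (from the third on) is the two preceding terms concatenated in order: term 3 = U·G = UG.
So term 8 is GUGUGGUG·UGGUGGUGUGGUG.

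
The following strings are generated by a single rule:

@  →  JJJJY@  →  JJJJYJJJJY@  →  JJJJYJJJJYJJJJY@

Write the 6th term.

JJJJYJJJJYJJJJYJJJJYJJJJY@

The strings grow by a fixed prefix JJJJY each time.
From JJJJYJJJJYJJJJY@, 2 further steps: JJJJYJJJJYJJJJY@ → JJJJYJJJJYJJJJYJJJJY@ → (answer).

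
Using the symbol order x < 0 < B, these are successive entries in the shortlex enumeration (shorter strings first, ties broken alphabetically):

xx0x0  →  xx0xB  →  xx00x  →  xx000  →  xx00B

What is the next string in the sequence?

xx0Bx

The successor of xx00B increments the rightmost position that isn't already B and resets every position after it to x.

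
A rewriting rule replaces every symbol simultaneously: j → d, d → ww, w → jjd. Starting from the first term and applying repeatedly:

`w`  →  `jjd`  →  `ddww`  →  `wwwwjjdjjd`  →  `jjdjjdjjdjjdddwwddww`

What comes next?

Rewriting the 20 symbols of jjdjjdjjdjjdddwwddww one by one yields d d ww d d ww d d ww d d ww ww ww jjd jjd ww ww jjd jjd; concatenated:

ddwwddwwddwwddwwwwwwjjdjjdwwwwjjdjjd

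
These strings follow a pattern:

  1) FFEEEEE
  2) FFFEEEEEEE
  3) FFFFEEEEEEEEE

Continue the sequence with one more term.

The n-th term is n F's then 2n+1 E's, where the shown terms are n = 2, 3, 4.
Setting n = 5 gives 5, 11 characters in each block.

FFFFFEEEEEEEEEEE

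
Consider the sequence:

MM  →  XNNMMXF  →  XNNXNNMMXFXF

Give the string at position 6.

XNNXNNXNNXNNXNNMMXFXFXFXFXF

s(k+1) = XNN·s(k)·XF, so each term gains XNN as a prefix and XF as a suffix.
From XNNXNNMMXFXF, 3 further steps: XNNXNNMMXFXF → XNNXNNXNNMMXFXFXF → XNNXNNXNNXNNMMXFXFXFXF → (answer).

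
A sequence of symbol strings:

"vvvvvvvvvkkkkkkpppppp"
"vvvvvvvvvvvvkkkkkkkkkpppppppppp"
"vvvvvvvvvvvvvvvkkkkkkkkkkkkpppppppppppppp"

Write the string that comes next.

Term n consists of 3n+3 v's, followed by 3n k's, followed by 4n-2 p's, where the shown terms are n = 2, 3, 4.
For the next term, n = 5, so the run lengths are 18, 15, 18.

vvvvvvvvvvvvvvvvvvkkkkkkkkkkkkkkkpppppppppppppppppp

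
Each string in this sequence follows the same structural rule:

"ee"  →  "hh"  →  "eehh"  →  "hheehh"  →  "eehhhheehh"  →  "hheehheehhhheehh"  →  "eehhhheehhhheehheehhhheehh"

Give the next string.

From term 3 onward, concatenate the second-to-last term with the last: ee·hh = eehh, hh·eehh = hheehh, …
Continuing: hheehheehhhheehh · eehhhheehhhheehheehhhheehh gives term 8.

hheehheehhhheehheehhhheehhhheehheehhhheehh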